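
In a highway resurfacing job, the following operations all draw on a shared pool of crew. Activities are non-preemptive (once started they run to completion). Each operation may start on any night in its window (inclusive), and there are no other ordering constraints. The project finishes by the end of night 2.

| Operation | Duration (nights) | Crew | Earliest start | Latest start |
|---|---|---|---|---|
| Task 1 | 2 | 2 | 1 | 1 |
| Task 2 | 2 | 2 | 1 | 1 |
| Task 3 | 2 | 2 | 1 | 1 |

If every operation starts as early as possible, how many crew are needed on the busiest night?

6

Early-start schedule: Task 1@1, Task 2@1, Task 3@1.
Load per night: night 1: 6, night 2: 6.
Peak is 6.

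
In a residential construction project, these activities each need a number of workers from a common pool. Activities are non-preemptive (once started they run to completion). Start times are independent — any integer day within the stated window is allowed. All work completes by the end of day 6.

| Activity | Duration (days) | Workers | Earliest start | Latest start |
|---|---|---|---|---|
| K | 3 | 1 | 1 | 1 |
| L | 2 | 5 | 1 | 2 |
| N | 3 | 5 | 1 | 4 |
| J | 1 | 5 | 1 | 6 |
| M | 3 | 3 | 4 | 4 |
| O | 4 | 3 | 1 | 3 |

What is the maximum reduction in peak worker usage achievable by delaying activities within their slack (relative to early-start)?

Early-start peak: d1:19  d2:14  d3:9  d4:6  d5:3  d6:3 ⇒ 19.
Leveled (K@1, L@1, N@1, J@4, M@4, O@3): d1:11  d2:11  d3:9  d4:11  d5:6  d6:6 ⇒ 11.
Reduction 19 − 11 = 8.

8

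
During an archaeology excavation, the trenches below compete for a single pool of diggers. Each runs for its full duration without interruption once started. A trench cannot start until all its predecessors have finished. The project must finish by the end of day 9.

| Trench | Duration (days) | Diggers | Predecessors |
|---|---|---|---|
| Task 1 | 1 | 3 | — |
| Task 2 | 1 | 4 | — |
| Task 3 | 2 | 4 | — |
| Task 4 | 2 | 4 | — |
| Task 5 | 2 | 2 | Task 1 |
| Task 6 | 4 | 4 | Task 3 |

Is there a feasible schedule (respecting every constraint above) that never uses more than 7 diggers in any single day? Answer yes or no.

yes

Schedule Task 1@1, Task 2@1, Task 3@2, Task 4@4, Task 5@2, Task 6@6: d1:7  d2:6  d3:6  d4:4  d5:4  d6:4  d7:4  d8:4  d9:4 — peak 7 ≤ 7.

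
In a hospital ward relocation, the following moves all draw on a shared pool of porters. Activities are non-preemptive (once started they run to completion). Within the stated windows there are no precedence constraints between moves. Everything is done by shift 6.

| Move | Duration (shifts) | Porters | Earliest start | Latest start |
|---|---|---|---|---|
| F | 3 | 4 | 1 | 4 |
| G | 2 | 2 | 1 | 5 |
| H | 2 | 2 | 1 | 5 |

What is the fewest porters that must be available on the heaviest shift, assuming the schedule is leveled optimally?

Early-start (F@1, G@1, H@1) gives peak 8: s1:8  s2:8  s3:4  s4:0  s5:0  s6:0.
Shift G→4, H→4.
Schedule F@1, G@4, H@4: s1:4  s2:4  s3:4  s4:4  s5:4  s6:0 — peak 4.
Total porter-shifts = 20 over 6 shifts ⇒ peak ≥ ⌈20/6⌉ = 4, so 4 is optimal.

4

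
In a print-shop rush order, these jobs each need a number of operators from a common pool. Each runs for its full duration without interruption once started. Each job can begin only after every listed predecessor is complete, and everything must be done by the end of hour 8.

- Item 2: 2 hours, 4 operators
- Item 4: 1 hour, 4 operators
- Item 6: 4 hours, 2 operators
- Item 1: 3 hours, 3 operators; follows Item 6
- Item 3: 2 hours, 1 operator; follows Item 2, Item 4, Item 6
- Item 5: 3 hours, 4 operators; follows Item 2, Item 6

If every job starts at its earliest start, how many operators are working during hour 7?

At early start, hour 7 has: Item 1, Item 5.
Demand: 3 + 4 = 7.

7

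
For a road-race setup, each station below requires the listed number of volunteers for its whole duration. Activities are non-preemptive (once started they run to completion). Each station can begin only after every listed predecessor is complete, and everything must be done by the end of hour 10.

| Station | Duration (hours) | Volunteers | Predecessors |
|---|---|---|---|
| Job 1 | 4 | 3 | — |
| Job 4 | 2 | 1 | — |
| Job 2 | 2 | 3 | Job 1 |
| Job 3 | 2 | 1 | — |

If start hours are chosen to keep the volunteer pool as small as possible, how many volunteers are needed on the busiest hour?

Early-start (Job 1@1, Job 4@1, Job 2@5, Job 3@1) gives peak 5: h1:5  h2:5  h3:3  h4:3  h5:3  h6:3  h7:0  h8:0  h9:0  h10:0.
Shift Job 4→5, Job 2→7, Job 3→5.
Schedule Job 1@1, Job 4@5, Job 2@7, Job 3@5: h1:3  h2:3  h3:3  h4:3  h5:2  h6:2  h7:3  h8:3  h9:0  h10:0 — peak 3.
Total volunteer-hours = 22 over 10 hours ⇒ peak ≥ ⌈22/10⌉ = 3, so 3 is optimal.

3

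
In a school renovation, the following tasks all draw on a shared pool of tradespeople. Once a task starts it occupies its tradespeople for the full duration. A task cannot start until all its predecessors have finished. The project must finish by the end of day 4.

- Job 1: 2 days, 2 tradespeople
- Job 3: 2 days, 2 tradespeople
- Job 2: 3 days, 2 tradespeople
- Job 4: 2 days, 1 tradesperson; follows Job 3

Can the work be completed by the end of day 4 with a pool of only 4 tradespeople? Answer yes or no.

The minimum achievable peak is 5; 4 < 5, so no feasible schedule stays within the cap.

no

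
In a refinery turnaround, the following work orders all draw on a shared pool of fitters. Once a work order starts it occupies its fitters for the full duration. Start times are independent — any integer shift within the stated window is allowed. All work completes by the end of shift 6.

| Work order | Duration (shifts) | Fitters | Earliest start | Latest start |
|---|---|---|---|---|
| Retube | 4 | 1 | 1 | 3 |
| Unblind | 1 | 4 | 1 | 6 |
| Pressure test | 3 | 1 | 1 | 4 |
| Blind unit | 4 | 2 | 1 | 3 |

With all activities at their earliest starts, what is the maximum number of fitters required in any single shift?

Early-start schedule: Retube@1, Unblind@1, Pressure test@1, Blind unit@1.
Load per shift: shift 1: 8, shift 2: 4, shift 3: 4, shift 4: 3, shift 5: 0, shift 6: 0.
Peak is 8.

8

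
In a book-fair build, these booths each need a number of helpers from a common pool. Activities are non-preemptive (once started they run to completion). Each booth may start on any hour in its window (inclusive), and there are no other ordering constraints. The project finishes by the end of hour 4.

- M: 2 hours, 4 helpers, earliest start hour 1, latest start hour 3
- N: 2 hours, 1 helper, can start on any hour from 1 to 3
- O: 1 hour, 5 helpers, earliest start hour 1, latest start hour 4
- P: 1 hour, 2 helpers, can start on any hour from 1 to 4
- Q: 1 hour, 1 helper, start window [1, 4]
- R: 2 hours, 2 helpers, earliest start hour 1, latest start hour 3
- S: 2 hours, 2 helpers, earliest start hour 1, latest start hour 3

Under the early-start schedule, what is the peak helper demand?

Early-start schedule: M@1, N@1, O@1, P@1, Q@1, R@1, S@1.
Load per hour: hour 1: 17, hour 2: 9, hour 3: 0, hour 4: 0.
Peak is 17.

17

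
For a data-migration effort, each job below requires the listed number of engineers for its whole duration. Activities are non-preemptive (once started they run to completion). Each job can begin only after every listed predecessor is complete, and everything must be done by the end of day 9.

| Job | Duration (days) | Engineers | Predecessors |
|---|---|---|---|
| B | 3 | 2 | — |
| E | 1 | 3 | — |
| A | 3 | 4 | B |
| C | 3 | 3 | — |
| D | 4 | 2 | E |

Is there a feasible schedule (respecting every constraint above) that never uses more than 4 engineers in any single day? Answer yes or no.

no

Total engineer-days = 38; over 9 days the average is 38/9 > 4, so some day must exceed 4.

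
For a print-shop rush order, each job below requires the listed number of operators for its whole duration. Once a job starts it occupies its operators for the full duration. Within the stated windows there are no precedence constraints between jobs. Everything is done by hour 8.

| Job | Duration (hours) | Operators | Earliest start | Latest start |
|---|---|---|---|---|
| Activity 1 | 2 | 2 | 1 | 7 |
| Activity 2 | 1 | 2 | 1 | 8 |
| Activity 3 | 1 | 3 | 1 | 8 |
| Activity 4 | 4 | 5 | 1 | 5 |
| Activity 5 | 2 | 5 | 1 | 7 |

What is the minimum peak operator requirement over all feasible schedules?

Early-start (Activity 1@1, Activity 2@1, Activity 3@1, Activity 4@1, Activity 5@1) gives peak 17: h1:17  h2:12  h3:5  h4:5  h5:0  h6:0  h7:0  h8:0.
Shift Activity 3→2, Activity 4→3, Activity 5→7.
Schedule Activity 1@1, Activity 2@1, Activity 3@2, Activity 4@3, Activity 5@7: h1:4  h2:5  h3:5  h4:5  h5:5  h6:5  h7:5  h8:5 — peak 5.
Total operator-hours = 39 over 8 hours ⇒ peak ≥ ⌈39/8⌉ = 5, so 5 is optimal.

5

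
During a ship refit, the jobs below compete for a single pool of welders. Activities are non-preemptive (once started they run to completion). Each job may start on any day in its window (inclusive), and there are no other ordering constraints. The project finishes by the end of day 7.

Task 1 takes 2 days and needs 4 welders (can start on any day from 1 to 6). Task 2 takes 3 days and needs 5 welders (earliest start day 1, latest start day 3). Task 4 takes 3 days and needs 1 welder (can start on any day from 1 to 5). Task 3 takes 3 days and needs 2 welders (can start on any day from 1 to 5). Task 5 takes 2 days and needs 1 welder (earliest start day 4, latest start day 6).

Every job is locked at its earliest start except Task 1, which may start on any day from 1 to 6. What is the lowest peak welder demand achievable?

Task 1@1: d1:12  d2:12  d3:8  d4:1  d5:1  d6:0  d7:0 → peak 12
Task 1@2: d1:8  d2:12  d3:12  d4:1  d5:1  d6:0  d7:0 → peak 12
Task 1@3: d1:8  d2:8  d3:12  d4:5  d5:1  d6:0  d7:0 → peak 12
Task 1@4: d1:8  d2:8  d3:8  d4:5  d5:5  d6:0  d7:0 → peak 8
Task 1@5: d1:8  d2:8  d3:8  d4:1  d5:5  d6:4  d7:0 → peak 8
Task 1@6: d1:8  d2:8  d3:8  d4:1  d5:1  d6:4  d7:4 → peak 8
Best is Task 1@4, peak 8.

8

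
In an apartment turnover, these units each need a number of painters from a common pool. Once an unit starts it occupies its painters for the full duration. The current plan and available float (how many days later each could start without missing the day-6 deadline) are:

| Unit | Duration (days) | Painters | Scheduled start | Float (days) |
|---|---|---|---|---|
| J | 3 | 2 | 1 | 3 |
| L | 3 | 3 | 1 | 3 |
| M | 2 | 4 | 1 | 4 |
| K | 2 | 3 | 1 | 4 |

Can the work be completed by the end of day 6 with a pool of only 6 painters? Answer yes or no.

Schedule J@1, L@3, M@1, K@4: d1:6  d2:6  d3:5  d4:6  d5:6  d6:0 — peak 6 ≤ 6.

yes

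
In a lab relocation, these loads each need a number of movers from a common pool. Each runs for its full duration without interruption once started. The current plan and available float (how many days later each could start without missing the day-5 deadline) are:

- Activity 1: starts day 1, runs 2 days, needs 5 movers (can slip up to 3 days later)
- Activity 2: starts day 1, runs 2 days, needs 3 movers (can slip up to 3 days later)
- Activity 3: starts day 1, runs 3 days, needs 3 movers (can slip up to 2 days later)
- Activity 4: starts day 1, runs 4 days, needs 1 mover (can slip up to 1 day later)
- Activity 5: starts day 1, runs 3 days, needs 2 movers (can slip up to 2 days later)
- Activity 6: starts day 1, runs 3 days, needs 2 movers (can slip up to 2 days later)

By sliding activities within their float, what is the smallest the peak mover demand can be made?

Early-start (Activity 1@1, Activity 2@1, Activity 3@1, Activity 4@1, Activity 5@1, Activity 6@1) gives peak 16: d1:16  d2:16  d3:8  d4:1  d5:0.
Shift Activity 3→3, Activity 5→3, Activity 6→3.
Schedule Activity 1@1, Activity 2@1, Activity 3@3, Activity 4@1, Activity 5@3, Activity 6@3: d1:9  d2:9  d3:8  d4:8  d5:7 — peak 9.
Total mover-days = 41 over 5 days ⇒ peak ≥ ⌈41/5⌉ = 9, so 9 is optimal.

9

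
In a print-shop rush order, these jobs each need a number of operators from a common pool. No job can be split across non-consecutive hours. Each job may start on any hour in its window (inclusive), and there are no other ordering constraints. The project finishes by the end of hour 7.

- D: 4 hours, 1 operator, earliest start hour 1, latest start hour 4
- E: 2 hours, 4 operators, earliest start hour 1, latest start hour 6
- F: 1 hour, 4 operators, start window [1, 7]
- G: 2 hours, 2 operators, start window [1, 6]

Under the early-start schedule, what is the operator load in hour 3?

At early start, hour 3 has: D.
Demand: 1 = 1.

1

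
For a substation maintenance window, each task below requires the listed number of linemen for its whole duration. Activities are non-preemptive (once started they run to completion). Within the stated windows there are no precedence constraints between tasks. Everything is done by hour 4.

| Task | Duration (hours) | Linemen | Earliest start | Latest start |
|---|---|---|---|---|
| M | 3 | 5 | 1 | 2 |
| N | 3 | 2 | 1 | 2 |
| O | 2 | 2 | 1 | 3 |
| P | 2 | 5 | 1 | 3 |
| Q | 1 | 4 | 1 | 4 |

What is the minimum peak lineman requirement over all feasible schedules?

12

Early-start (M@1, N@1, O@1, P@1, Q@1) gives peak 18: h1:18  h2:14  h3:7  h4:0.
Shift P→3, Q→4.
Schedule M@1, N@1, O@1, P@3, Q@4: h1:9  h2:9  h3:12  h4:9 — peak 12.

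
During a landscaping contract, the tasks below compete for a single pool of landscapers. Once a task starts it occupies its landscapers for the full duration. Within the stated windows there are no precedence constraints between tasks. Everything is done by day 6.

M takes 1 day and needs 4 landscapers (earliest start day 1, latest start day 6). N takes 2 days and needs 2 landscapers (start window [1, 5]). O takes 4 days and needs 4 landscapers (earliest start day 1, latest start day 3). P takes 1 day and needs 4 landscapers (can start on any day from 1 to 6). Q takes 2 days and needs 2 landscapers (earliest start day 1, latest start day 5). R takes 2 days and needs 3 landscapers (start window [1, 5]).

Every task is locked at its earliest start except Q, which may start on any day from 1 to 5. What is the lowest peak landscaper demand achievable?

17

Q@1: d1:19  d2:11  d3:4  d4:4  d5:0  d6:0 → peak 19
Q@2: d1:17  d2:11  d3:6  d4:4  d5:0  d6:0 → peak 17
Q@3: d1:17  d2:9  d3:6  d4:6  d5:0  d6:0 → peak 17
Q@4: d1:17  d2:9  d3:4  d4:6  d5:2  d6:0 → peak 17
Q@5: d1:17  d2:9  d3:4  d4:4  d5:2  d6:2 → peak 17
Best is Q@2, peak 17.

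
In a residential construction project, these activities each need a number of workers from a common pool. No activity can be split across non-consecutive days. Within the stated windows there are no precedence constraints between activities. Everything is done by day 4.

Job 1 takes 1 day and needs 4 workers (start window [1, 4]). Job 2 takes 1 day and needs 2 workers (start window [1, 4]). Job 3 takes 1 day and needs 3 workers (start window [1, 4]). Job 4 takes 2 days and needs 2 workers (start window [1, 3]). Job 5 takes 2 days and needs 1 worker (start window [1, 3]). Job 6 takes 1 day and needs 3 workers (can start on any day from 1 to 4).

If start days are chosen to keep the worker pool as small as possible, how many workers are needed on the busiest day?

Early-start (Job 1@1, Job 2@1, Job 3@1, Job 4@1, Job 5@1, Job 6@1) gives peak 15: d1:15  d2:3  d3:0  d4:0.
Shift Job 2→2, Job 3→3, Job 4→2, Job 6→4.
Schedule Job 1@1, Job 2@2, Job 3@3, Job 4@2, Job 5@1, Job 6@4: d1:5  d2:5  d3:5  d4:3 — peak 5.
Total worker-days = 18 over 4 days ⇒ peak ≥ ⌈18/4⌉ = 5, so 5 is optimal.

5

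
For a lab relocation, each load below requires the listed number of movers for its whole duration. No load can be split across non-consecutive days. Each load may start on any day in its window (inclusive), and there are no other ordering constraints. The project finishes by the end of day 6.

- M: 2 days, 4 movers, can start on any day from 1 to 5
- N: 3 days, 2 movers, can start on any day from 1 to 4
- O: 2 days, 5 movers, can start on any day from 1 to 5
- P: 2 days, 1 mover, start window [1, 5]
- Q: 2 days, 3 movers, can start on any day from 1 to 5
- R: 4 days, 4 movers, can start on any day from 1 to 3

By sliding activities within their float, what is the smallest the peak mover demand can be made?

9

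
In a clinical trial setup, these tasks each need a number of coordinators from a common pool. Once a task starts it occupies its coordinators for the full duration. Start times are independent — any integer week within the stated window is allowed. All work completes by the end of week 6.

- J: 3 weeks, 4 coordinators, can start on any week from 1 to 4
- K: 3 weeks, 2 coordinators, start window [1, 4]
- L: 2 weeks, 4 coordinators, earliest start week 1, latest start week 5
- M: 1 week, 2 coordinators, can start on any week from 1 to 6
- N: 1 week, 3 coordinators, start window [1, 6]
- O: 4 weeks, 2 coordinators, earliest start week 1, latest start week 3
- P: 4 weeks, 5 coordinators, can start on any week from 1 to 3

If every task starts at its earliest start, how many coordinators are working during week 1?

22

At early start, week 1 has: J, K, L, M, N, O, P.
Demand: 4 + 2 + 4 + 2 + 3 + 2 + 5 = 22.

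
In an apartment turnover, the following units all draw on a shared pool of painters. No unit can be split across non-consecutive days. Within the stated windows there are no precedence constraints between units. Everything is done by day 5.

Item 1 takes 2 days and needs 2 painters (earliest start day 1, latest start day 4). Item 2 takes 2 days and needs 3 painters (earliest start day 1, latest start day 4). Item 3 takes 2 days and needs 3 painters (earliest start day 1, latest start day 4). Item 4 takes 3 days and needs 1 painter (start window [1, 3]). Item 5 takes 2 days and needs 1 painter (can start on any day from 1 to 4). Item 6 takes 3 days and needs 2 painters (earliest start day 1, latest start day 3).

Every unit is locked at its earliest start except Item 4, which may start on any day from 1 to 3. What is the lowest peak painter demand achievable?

Item 4@1: d1:12  d2:12  d3:3  d4:0  d5:0 → peak 12
Item 4@2: d1:11  d2:12  d3:3  d4:1  d5:0 → peak 12
Item 4@3: d1:11  d2:11  d3:3  d4:1  d5:1 → peak 11
Best is Item 4@3, peak 11.

11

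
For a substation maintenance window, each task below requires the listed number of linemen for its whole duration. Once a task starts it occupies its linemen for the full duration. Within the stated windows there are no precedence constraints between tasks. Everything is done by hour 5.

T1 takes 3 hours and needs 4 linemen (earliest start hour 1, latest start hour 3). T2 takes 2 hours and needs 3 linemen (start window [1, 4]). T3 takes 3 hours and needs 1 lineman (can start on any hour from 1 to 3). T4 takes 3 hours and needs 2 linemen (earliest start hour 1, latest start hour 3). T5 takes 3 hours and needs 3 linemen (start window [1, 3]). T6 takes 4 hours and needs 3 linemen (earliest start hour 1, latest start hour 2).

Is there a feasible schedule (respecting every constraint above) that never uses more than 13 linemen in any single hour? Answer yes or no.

Schedule T1@1, T2@1, T3@1, T4@1, T5@3, T6@1: h1:13  h2:13  h3:13  h4:6  h5:3 — peak 13 ≤ 13.

yes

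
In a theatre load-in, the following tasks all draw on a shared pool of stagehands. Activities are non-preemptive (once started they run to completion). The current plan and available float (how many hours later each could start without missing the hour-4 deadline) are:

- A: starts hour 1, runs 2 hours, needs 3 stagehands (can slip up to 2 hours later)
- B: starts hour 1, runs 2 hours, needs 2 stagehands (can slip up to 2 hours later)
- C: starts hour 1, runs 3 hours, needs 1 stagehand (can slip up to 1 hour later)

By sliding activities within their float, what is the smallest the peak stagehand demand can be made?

Early-start (A@1, B@1, C@1) gives peak 6: h1:6  h2:6  h3:1  h4:0.
Shift B→3.
Schedule A@1, B@3, C@1: h1:4  h2:4  h3:3  h4:2 — peak 4.
Total stagehand-hours = 13 over 4 hours ⇒ peak ≥ ⌈13/4⌉ = 4, so 4 is optimal.

4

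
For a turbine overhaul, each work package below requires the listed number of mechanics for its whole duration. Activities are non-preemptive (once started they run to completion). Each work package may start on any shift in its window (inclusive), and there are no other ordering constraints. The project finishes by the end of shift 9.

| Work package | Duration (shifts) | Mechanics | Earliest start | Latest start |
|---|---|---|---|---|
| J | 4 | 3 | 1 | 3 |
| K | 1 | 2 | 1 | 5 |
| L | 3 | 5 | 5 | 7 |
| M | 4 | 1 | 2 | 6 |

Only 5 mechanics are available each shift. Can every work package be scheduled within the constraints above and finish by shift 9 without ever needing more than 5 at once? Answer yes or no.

Schedule J@1, K@1, L@6, M@2: s1:5  s2:4  s3:4  s4:4  s5:1  s6:5  s7:5  s8:5  s9:0 — peak 5 ≤ 5.

yes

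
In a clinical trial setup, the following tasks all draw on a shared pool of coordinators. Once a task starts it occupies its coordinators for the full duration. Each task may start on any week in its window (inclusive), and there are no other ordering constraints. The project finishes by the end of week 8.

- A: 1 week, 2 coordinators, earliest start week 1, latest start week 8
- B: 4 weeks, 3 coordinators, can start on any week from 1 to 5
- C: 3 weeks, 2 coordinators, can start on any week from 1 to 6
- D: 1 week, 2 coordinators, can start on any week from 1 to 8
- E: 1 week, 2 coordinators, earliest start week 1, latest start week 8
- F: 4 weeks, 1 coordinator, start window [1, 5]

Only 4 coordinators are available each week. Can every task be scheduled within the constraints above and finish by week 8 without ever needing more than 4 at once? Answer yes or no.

yes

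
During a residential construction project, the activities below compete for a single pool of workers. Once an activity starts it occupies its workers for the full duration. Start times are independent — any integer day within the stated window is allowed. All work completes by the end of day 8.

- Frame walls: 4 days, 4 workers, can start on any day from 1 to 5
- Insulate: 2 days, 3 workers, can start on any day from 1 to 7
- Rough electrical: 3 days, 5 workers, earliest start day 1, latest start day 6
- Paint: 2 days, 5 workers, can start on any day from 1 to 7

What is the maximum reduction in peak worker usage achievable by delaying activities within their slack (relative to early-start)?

Early-start peak: d1:17  d2:17  d3:9  d4:4  d5:0  d6:0  d7:0  d8:0 ⇒ 17.
Leveled (Frame walls@1, Insulate@1, Rough electrical@3, Paint@6): d1:7  d2:7  d3:9  d4:9  d5:5  d6:5  d7:5  d8:0 ⇒ 9.
Reduction 17 − 9 = 8.

8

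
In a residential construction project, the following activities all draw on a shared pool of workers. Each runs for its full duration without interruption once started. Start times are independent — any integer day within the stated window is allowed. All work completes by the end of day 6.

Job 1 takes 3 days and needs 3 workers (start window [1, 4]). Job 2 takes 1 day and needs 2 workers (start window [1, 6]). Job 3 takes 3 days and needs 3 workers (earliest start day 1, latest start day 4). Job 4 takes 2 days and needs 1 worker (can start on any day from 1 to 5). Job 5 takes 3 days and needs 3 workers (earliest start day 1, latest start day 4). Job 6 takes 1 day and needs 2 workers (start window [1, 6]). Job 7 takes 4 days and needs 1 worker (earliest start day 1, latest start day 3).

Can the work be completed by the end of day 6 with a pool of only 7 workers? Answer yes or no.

yes

Schedule Job 1@1, Job 2@1, Job 3@2, Job 4@1, Job 5@4, Job 6@5, Job 7@3: d1:6  d2:7  d3:7  d4:7  d5:6  d6:4 — peak 7 ≤ 7.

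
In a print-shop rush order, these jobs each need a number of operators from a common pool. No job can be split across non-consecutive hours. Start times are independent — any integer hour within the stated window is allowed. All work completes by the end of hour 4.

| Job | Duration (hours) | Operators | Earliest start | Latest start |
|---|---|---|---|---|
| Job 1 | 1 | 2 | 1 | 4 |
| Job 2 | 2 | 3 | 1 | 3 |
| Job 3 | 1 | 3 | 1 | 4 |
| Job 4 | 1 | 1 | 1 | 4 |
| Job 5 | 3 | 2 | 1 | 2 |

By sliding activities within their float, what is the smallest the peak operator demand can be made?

5

Early-start (Job 1@1, Job 2@1, Job 3@1, Job 4@1, Job 5@1) gives peak 11: h1:11  h2:5  h3:2  h4:0.
Shift Job 3→3, Job 4→4, Job 5→2.
Schedule Job 1@1, Job 2@1, Job 3@3, Job 4@4, Job 5@2: h1:5  h2:5  h3:5  h4:3 — peak 5.
Total operator-hours = 18 over 4 hours ⇒ peak ≥ ⌈18/4⌉ = 5, so 5 is optimal.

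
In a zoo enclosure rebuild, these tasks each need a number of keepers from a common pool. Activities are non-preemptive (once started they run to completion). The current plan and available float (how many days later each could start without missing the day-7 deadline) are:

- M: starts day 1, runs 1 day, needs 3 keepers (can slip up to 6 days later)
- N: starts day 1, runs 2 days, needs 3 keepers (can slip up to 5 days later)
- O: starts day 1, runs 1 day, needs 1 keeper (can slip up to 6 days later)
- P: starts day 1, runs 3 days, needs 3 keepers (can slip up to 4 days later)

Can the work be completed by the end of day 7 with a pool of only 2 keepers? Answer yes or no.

no

Total keeper-days = 19; over 7 days the average is 19/7 > 2, so some day must exceed 2.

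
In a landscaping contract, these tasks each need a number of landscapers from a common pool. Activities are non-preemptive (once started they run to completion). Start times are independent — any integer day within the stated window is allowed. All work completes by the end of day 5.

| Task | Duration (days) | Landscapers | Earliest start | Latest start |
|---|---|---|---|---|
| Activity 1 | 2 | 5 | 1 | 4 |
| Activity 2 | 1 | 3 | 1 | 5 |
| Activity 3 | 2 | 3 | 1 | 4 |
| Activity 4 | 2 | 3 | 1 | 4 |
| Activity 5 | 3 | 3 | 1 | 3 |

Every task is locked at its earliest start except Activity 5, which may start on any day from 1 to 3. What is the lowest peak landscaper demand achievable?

14

Activity 5@1: d1:17  d2:14  d3:3  d4:0  d5:0 → peak 17
Activity 5@2: d1:14  d2:14  d3:3  d4:3  d5:0 → peak 14
Activity 5@3: d1:14  d2:11  d3:3  d4:3  d5:3 → peak 14
Best is Activity 5@2, peak 14.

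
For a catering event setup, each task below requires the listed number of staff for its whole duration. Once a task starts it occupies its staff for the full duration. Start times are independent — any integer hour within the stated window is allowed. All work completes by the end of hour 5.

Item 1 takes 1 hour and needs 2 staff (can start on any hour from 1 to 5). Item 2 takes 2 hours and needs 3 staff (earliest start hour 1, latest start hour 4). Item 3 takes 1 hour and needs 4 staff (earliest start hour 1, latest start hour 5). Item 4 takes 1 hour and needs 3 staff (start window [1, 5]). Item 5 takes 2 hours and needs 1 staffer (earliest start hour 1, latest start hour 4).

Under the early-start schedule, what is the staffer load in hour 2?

4

At early start, hour 2 has: Item 2, Item 5.
Demand: 3 + 1 = 4.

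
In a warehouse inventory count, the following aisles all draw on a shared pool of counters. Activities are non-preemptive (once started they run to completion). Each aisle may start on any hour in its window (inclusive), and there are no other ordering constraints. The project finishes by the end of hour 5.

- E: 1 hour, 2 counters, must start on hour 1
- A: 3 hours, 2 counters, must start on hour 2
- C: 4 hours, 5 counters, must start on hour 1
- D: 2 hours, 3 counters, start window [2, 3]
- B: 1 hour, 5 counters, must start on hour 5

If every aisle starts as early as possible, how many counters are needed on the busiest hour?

Early-start schedule: E@1, A@2, C@1, D@2, B@5.
Load per hour: hour 1: 7, hour 2: 10, hour 3: 10, hour 4: 7, hour 5: 5.
Peak is 10.

10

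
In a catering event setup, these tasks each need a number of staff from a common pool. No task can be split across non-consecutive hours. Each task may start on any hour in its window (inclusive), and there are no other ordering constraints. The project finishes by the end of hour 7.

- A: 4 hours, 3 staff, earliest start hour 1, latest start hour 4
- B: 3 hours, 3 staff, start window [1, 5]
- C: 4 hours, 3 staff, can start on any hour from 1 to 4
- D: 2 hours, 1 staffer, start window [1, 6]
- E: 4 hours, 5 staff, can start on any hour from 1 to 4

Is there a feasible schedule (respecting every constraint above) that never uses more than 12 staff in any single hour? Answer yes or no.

Schedule A@1, B@1, C@1, D@1, E@4: h1:10  h2:10  h3:9  h4:11  h5:5  h6:5  h7:5 — peak 11 ≤ 12.

yes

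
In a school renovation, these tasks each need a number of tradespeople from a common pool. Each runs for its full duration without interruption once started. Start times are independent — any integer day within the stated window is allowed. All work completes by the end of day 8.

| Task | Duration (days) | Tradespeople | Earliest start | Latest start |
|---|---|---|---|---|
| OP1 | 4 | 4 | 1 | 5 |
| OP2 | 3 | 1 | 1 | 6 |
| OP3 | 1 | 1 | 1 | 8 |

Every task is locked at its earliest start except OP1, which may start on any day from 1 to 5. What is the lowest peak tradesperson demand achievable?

4

OP1@1: d1:6  d2:5  d3:5  d4:4  d5:0  d6:0  d7:0  d8:0 → peak 6
OP1@2: d1:2  d2:5  d3:5  d4:4  d5:4  d6:0  d7:0  d8:0 → peak 5
OP1@3: d1:2  d2:1  d3:5  d4:4  d5:4  d6:4  d7:0  d8:0 → peak 5
OP1@4: d1:2  d2:1  d3:1  d4:4  d5:4  d6:4  d7:4  d8:0 → peak 4
OP1@5: d1:2  d2:1  d3:1  d4:0  d5:4  d6:4  d7:4  d8:4 → peak 4
Best is OP1@4, peak 4.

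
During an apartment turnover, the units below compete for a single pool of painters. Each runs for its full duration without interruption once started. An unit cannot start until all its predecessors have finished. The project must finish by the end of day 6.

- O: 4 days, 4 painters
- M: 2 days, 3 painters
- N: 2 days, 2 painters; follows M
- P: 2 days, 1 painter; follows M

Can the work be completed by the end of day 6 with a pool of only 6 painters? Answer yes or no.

Schedule O@3, M@1, N@3, P@5: d1:3  d2:3  d3:6  d4:6  d5:5  d6:5 — peak 6 ≤ 6.

yes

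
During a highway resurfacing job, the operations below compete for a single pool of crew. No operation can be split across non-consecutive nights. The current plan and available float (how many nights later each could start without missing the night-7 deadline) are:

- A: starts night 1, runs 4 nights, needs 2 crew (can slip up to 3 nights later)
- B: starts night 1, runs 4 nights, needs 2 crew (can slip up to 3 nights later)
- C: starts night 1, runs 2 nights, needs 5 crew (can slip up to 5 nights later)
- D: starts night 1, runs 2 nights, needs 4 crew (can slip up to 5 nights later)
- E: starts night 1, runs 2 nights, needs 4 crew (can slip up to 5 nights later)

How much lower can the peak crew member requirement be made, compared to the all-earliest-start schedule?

Early-start peak: n1:17  n2:17  n3:4  n4:4  n5:0  n6:0  n7:0 ⇒ 17.
Leveled (A@1, B@1, C@5, D@1, E@3): n1:8  n2:8  n3:8  n4:8  n5:5  n6:5  n7:0 ⇒ 8.
Reduction 17 − 8 = 9.

9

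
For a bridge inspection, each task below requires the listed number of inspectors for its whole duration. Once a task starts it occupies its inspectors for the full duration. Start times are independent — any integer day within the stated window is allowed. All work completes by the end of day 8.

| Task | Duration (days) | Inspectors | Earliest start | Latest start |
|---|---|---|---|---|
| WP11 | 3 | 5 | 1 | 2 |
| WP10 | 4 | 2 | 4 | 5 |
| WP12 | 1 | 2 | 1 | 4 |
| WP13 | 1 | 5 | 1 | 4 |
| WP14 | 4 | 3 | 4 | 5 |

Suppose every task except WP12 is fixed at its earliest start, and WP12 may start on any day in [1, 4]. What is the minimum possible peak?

10

WP12@1: d1:12  d2:5  d3:5  d4:5  d5:5  d6:5  d7:5  d8:0 → peak 12
WP12@2: d1:10  d2:7  d3:5  d4:5  d5:5  d6:5  d7:5  d8:0 → peak 10
WP12@3: d1:10  d2:5  d3:7  d4:5  d5:5  d6:5  d7:5  d8:0 → peak 10
WP12@4: d1:10  d2:5  d3:5  d4:7  d5:5  d6:5  d7:5  d8:0 → peak 10
Best is WP12@2, peak 10.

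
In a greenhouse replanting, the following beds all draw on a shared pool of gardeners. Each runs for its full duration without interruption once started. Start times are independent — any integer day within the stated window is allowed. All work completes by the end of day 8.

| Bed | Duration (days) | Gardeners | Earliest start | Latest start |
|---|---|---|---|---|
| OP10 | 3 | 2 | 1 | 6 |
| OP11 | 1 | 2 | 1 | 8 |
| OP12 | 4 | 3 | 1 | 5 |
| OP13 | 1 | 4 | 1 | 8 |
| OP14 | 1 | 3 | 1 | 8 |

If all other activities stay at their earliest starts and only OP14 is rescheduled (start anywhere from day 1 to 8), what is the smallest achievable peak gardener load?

11

OP14@1: d1:14  d2:5  d3:5  d4:3  d5:0  d6:0  d7:0  d8:0 → peak 14
OP14@2: d1:11  d2:8  d3:5  d4:3  d5:0  d6:0  d7:0  d8:0 → peak 11
OP14@3: d1:11  d2:5  d3:8  d4:3  d5:0  d6:0  d7:0  d8:0 → peak 11
OP14@4: d1:11  d2:5  d3:5  d4:6  d5:0  d6:0  d7:0  d8:0 → peak 11
OP14@5: d1:11  d2:5  d3:5  d4:3  d5:3  d6:0  d7:0  d8:0 → peak 11
OP14@6: d1:11  d2:5  d3:5  d4:3  d5:0  d6:3  d7:0  d8:0 → peak 11
OP14@7: d1:11  d2:5  d3:5  d4:3  d5:0  d6:0  d7:3  d8:0 → peak 11
OP14@8: d1:11  d2:5  d3:5  d4:3  d5:0  d6:0  d7:0  d8:3 → peak 11
Best is OP14@2, peak 11.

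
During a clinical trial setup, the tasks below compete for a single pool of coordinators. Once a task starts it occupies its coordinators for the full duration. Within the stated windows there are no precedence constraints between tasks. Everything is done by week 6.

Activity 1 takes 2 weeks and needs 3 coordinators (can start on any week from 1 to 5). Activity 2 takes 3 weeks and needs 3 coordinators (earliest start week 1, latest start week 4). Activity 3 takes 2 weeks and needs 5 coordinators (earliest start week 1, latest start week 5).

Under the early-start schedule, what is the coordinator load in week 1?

At early start, week 1 has: Activity 1, Activity 2, Activity 3.
Demand: 3 + 3 + 5 = 11.

11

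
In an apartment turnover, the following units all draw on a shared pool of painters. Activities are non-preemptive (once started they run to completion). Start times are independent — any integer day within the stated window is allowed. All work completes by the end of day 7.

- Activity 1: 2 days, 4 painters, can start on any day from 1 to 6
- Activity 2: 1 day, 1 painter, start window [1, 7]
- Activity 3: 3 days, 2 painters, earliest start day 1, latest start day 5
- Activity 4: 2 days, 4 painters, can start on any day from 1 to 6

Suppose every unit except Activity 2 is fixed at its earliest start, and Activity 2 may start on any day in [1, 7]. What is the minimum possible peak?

10

Activity 2@1: d1:11  d2:10  d3:2  d4:0  d5:0  d6:0  d7:0 → peak 11
Activity 2@2: d1:10  d2:11  d3:2  d4:0  d5:0  d6:0  d7:0 → peak 11
Activity 2@3: d1:10  d2:10  d3:3  d4:0  d5:0  d6:0  d7:0 → peak 10
Activity 2@4: d1:10  d2:10  d3:2  d4:1  d5:0  d6:0  d7:0 → peak 10
Activity 2@5: d1:10  d2:10  d3:2  d4:0  d5:1  d6:0  d7:0 → peak 10
Activity 2@6: d1:10  d2:10  d3:2  d4:0  d5:0  d6:1  d7:0 → peak 10
Activity 2@7: d1:10  d2:10  d3:2  d4:0  d5:0  d6:0  d7:1 → peak 10
Best is Activity 2@3, peak 10.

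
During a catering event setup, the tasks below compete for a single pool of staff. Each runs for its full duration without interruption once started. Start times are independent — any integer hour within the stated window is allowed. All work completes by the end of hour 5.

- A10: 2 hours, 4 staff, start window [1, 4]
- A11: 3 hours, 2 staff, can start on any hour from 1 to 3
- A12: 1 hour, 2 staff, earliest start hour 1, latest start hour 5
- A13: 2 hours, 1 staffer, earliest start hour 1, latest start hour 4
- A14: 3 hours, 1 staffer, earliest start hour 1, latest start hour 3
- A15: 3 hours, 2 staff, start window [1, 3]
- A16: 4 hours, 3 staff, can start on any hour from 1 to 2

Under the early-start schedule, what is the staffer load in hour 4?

3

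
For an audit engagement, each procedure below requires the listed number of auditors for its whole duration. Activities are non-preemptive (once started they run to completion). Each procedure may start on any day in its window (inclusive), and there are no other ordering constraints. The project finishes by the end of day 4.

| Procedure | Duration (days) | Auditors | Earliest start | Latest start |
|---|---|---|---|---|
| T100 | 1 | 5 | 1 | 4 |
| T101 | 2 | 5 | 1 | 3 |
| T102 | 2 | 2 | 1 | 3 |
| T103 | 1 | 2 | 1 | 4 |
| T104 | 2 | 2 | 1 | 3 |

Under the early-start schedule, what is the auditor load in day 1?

At early start, day 1 has: T100, T101, T102, T103, T104.
Demand: 5 + 5 + 2 + 2 + 2 = 16.

16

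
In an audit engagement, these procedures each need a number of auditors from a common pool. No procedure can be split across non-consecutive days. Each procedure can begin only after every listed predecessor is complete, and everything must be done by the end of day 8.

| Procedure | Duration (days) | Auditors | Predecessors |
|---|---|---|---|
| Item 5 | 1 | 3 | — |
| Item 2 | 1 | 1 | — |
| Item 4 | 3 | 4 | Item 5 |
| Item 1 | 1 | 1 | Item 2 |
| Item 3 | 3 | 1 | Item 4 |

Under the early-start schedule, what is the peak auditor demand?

Early-start schedule: Item 5@1, Item 2@1, Item 4@2, Item 1@2, Item 3@5.
Load per day: day 1: 4, day 2: 5, day 3: 4, day 4: 4, day 5: 1, day 6: 1, day 7: 1, day 8: 0.
Peak is 5.

5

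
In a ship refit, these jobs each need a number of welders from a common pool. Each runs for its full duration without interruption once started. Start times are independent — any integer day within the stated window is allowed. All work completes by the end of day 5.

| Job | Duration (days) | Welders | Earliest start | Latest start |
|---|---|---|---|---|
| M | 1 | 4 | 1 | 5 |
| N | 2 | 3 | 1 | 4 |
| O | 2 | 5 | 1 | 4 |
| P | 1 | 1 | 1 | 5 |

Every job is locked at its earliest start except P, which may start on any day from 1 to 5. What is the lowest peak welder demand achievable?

12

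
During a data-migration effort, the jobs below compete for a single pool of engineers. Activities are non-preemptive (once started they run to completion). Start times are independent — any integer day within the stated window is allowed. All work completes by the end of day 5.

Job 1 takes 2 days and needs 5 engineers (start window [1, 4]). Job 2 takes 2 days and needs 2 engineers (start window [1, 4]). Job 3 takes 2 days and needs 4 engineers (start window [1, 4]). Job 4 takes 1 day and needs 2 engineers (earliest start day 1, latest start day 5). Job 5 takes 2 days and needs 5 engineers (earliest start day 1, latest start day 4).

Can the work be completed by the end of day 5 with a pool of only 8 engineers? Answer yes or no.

The minimum achievable peak is 9; 8 < 9, so no feasible schedule stays within the cap.

no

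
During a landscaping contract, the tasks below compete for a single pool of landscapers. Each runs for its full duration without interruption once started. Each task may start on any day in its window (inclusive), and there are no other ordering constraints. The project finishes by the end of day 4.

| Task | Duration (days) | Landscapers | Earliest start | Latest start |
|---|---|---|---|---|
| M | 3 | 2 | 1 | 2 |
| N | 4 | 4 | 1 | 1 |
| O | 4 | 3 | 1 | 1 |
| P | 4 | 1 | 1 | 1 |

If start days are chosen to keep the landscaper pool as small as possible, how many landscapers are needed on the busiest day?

Schedule M@1, N@1, O@1, P@1: d1:10  d2:10  d3:10  d4:8 — peak 10.
Total landscaper-days = 38 over 4 days ⇒ peak ≥ ⌈38/4⌉ = 10, so 10 is optimal.

10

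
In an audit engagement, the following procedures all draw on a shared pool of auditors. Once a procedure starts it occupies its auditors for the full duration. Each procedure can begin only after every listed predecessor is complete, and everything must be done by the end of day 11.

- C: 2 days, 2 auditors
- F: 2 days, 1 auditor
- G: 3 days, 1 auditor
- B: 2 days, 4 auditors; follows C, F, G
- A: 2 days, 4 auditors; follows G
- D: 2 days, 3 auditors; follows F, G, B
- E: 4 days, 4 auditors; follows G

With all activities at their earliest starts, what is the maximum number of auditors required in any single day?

Early-start schedule: C@1, F@1, G@1, B@4, A@4, D@6, E@4.
Load per day: day 1: 4, day 2: 4, day 3: 1, day 4: 12, day 5: 12, day 6: 7, day 7: 7, day 8: 0, day 9: 0, day 10: 0, day 11: 0.
Peak is 12.

12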